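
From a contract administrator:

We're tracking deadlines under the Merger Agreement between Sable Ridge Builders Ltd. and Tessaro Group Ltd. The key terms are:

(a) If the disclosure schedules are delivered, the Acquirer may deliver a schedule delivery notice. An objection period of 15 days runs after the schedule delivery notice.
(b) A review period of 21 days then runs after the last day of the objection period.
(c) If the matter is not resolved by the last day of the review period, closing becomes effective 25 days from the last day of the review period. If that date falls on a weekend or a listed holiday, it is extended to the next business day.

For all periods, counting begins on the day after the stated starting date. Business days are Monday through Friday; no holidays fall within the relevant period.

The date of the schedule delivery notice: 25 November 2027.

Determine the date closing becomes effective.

25 January 2028

The last day of the objection period: 15 calendar days after 25 November 2027 is 10 December 2027.
The last day of the review period: 21 calendar days after 10 December 2027 is 31 December 2027.
Adding 25 calendar days to 31 December 2027 gives 25 January 2028, which is the date closing becomes effective. 25 January 2028 is a Tuesday, so no roll-forward applies.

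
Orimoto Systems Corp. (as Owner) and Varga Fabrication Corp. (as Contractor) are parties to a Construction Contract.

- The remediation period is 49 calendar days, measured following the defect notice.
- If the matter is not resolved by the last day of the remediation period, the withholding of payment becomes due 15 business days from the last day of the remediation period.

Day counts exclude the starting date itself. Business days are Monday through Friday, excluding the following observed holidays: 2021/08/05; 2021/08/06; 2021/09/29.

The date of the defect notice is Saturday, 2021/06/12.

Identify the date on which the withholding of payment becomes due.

The last day of the remediation period: 2021/06/12 + 49 days = 2021/07/31.
The date on which the withholding of payment becomes due: 15 business days after Saturday, 2021/07/31, skipping weekends and the listed holidays on Aug 5, Aug 6 — Aug 2, Aug 3, Aug 4, Aug 9, …, Aug 20, Aug 23, Aug 24 — lands on Tuesday, 2021/08/24.

2021/08/24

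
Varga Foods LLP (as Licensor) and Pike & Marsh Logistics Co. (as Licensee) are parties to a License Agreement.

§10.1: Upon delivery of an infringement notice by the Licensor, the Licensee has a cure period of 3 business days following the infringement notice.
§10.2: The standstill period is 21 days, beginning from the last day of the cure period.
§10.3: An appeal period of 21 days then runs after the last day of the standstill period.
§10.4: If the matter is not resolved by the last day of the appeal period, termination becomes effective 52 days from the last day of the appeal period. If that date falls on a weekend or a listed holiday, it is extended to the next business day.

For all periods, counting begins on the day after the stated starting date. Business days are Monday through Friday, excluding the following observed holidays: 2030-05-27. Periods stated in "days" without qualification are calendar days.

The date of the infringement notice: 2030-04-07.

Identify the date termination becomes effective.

From Sunday, 2030-04-07, 3 business days (Apr 8, Apr 9, Apr 10, skipping weekends) brings us to Wednesday, 2030-04-10, which is the last day of the cure period.
The last day of the standstill period: 21 calendar days after 2030-04-10 is 2030-05-01.
Adding 21 calendar days to 2030-05-01 gives 2030-05-22, which is the last day of the appeal period.
The date termination becomes effective: 52 calendar days after 2030-05-22 is 2030-07-13. That falls on a Saturday, so it rolls to the next business day, Monday, 2030-07-15.

2030-07-15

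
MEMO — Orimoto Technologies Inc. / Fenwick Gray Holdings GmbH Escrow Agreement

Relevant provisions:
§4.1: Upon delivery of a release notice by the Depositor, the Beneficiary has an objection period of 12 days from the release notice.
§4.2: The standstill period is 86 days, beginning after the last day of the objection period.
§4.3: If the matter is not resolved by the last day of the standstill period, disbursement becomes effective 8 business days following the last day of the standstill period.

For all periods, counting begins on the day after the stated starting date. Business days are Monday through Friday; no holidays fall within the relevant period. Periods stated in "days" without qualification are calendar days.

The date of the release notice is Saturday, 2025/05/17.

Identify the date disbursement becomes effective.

2025/09/03

Adding 12 calendar days to 2025/05/17 gives 2025/05/29, which is the last day of the objection period.
The last day of the standstill period: 2025/05/29 + 86 days = 2025/08/23.
The date disbursement becomes effective: 8 business days after Saturday, 2025/08/23, skipping weekends — Aug 25, Aug 26, Aug 27, Aug 28, Aug 29, Sep 1, Sep 2, Sep 3 — lands on Wednesday, 2025/09/03.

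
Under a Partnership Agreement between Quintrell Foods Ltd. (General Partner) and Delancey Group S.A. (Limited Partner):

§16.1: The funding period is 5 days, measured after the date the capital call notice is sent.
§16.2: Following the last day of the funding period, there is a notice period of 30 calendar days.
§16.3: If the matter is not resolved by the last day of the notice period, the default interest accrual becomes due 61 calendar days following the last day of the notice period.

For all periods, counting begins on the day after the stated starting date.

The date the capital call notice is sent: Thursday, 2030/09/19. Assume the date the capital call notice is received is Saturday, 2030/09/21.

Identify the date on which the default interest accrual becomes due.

Adding 5 calendar days to 2030/09/19 gives 2030/09/24, which is the last day of the funding period.
Adding 30 calendar days to 2030/09/24 gives 2030/10/24, which is the last day of the notice period.
Adding 61 calendar days to 2030/10/24 gives 2030/12/24, which is the date on which the default interest accrual becomes due.

2030/12/24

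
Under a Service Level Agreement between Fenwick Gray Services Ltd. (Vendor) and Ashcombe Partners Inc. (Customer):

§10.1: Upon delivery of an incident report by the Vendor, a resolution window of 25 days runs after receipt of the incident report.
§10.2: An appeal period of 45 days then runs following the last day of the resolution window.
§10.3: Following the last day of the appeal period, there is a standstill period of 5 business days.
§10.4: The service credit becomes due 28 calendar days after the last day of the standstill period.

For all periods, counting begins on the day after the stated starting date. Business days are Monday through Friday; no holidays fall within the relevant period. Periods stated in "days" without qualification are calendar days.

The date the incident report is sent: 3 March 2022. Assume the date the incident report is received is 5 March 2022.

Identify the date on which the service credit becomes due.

17 June 2022

The last day of the resolution window: 5 March 2022 + 25 days = 30 March 2022.
The last day of the appeal period: 30 March 2022 + 45 days = 14 May 2022.
The last day of the standstill period: counting 5 business days from Saturday, 14 May 2022 (May 16, May 17, May 18, May 19, May 20, skipping weekends) reaches Friday, 20 May 2022.
The date on which the service credit becomes due: 28 calendar days after 20 May 2022 is 17 June 2022.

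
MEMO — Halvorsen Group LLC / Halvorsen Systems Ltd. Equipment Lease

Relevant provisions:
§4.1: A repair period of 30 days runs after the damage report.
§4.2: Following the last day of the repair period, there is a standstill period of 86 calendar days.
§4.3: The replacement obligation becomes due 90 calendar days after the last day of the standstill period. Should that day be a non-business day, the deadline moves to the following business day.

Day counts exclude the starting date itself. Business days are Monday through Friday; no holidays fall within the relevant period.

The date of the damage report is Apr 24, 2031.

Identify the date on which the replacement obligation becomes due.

The last day of the repair period: 30 calendar days after Apr 24, 2031 is May 24, 2031.
Adding 86 calendar days to May 24, 2031 gives Aug 18, 2031, which is the last day of the standstill period.
The date on which the replacement obligation becomes due: 90 calendar days after Aug 18, 2031 is Nov 16, 2031. That falls on a Sunday, so it rolls to the next business day, Monday, Nov 17, 2031.

Nov 17, 2031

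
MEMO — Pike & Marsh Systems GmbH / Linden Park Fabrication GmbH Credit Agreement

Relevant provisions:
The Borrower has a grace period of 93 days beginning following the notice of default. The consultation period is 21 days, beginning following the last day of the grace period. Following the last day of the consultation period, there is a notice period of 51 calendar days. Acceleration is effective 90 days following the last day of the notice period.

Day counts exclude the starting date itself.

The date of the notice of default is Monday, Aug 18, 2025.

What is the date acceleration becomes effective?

Apr 30, 2026

The last day of the grace period: Aug 18, 2025 + 93 days = Nov 19, 2025.
The last day of the consultation period: 21 calendar days after Nov 19, 2025 is Dec 10, 2025.
The last day of the notice period: 51 calendar days after Dec 10, 2025 is Jan 30, 2026.
The date acceleration becomes effective: Jan 30, 2026 + 90 days = Apr 30, 2026.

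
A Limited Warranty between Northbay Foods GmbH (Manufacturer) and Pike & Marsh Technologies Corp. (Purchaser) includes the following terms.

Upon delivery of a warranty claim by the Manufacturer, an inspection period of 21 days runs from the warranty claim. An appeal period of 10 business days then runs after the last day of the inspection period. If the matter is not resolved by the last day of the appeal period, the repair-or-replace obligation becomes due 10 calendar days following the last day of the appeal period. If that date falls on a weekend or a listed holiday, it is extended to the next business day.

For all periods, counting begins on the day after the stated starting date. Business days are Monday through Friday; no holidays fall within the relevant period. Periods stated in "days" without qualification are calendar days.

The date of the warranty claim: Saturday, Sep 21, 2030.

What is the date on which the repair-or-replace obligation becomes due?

Nov 4, 2030

Adding 21 calendar days to Sep 21, 2030 gives Oct 12, 2030, which is the last day of the inspection period.
The last day of the appeal period: 10 business days after Saturday, Oct 12, 2030, skipping weekends — Oct 14, Oct 15, Oct 16, Oct 17, Oct 18, Oct 21, Oct 22, Oct 23, Oct 24, Oct 25 — lands on Friday, Oct 25, 2030.
Adding 10 calendar days to Oct 25, 2030 gives Nov 4, 2030, which is the date on which the repair-or-replace obligation becomes due. Nov 4, 2030 is a Monday, so no roll-forward applies.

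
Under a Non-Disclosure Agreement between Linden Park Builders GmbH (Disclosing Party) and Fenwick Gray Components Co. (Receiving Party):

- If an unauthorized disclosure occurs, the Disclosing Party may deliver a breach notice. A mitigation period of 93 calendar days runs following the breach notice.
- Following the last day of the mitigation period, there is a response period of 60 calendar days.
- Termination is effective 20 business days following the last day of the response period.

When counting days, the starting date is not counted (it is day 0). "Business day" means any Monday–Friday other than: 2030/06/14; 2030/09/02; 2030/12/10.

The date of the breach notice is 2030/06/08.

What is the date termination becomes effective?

Adding 93 calendar days to 2030/06/08 gives 2030/09/09, which is the last day of the mitigation period.
The last day of the response period: 60 calendar days after 2030/09/09 is 2030/11/08.
The date termination becomes effective: 20 business days after Friday, 2030/11/08, skipping weekends — Nov 11, Nov 12, Nov 13, Nov 14, …, Dec 4, Dec 5, Dec 6 — lands on Friday, 2030/12/06.

2030/12/06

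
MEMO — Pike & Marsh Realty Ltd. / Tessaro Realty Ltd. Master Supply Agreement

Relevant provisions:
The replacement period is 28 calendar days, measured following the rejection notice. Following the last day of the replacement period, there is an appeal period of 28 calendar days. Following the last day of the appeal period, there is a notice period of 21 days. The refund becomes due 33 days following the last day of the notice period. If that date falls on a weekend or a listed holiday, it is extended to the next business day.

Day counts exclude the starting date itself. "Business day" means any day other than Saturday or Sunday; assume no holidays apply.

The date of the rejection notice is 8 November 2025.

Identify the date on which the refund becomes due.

The last day of the replacement period: 28 calendar days after 8 November 2025 is 6 December 2025.
The last day of the appeal period: 6 December 2025 + 28 days = 3 January 2026.
The last day of the notice period: 3 January 2026 + 21 days = 24 January 2026.
The date on which the refund becomes due: 24 January 2026 + 33 days = 26 February 2026. 26 February 2026 is a Thursday, so no roll-forward applies.

26 February 2026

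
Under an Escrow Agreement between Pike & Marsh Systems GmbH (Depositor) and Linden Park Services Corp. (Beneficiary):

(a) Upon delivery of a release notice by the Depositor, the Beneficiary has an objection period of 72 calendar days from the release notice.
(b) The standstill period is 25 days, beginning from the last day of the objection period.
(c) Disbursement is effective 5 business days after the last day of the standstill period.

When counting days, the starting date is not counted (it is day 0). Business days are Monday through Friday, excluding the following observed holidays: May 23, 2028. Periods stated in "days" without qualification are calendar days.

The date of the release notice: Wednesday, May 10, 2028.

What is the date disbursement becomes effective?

August 22, 2028

The last day of the objection period: 72 calendar days after May 10, 2028 is July 21, 2028.
The last day of the standstill period: 25 calendar days after July 21, 2028 is August 15, 2028.
The date disbursement becomes effective: 5 business days after Tuesday, August 15, 2028, skipping weekends — Aug 16, Aug 17, Aug 18, Aug 21, Aug 22 — lands on Tuesday, August 22, 2028.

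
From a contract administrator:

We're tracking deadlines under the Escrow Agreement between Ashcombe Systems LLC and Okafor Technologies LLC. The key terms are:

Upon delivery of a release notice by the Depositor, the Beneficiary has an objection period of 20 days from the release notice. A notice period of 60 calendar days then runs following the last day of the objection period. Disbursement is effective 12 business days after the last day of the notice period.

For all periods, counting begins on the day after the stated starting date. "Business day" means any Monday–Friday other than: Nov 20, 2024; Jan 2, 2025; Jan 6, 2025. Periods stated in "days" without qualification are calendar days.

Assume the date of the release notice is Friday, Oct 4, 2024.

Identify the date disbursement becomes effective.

Jan 10, 2025

The last day of the objection period: Oct 4, 2024 + 20 days = Oct 24, 2024.
The last day of the notice period: Oct 24, 2024 + 60 days = Dec 23, 2024.
The date disbursement becomes effective: counting 12 business days from Monday, Dec 23, 2024 (Dec 24, Dec 25, Dec 26, Dec 27, …, Jan 8, Jan 9, Jan 10, skipping weekends and the listed holidays on Jan 2, Jan 6) reaches Friday, Jan 10, 2025.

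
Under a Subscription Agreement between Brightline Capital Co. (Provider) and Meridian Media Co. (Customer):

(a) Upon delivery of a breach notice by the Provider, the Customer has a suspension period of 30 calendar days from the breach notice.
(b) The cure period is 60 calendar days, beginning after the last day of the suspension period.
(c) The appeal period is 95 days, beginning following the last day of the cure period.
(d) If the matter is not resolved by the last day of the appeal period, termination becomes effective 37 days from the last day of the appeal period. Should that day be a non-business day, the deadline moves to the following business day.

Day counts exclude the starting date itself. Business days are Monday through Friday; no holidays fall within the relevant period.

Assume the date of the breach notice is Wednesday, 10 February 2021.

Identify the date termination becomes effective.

20 September 2021

Adding 30 calendar days to 10 February 2021 gives 12 March 2021, which is the last day of the suspension period.
The last day of the cure period: 12 March 2021 + 60 days = 11 May 2021.
The last day of the appeal period: 11 May 2021 + 95 days = 14 August 2021.
The date termination becomes effective: 37 calendar days after 14 August 2021 is 20 September 2021. 20 September 2021 is a Monday, so no roll-forward applies.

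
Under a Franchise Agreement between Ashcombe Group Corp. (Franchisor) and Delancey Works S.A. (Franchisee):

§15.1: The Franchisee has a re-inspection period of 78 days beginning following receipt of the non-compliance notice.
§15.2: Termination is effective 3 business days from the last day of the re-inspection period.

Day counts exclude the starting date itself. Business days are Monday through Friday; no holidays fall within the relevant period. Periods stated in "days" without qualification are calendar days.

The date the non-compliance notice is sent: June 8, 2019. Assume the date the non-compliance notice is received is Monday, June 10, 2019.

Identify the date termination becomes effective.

August 30, 2019

The last day of the re-inspection period: June 10, 2019 + 78 days = August 27, 2019.
From Tuesday, August 27, 2019, 3 business days (Aug 28, Aug 29, Aug 30, skipping weekends) brings us to Friday, August 30, 2019, which is the date termination becomes effective.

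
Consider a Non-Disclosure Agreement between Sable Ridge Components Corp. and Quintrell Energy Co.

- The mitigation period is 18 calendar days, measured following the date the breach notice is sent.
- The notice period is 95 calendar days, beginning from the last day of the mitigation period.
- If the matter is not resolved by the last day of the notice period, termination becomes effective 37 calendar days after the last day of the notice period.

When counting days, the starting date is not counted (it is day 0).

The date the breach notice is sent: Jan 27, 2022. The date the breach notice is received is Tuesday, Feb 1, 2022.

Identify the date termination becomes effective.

Jun 26, 2022

The last day of the mitigation period: 18 calendar days after Jan 27, 2022 is Feb 14, 2022.
The last day of the notice period: 95 calendar days after Feb 14, 2022 is May 20, 2022.
The date termination becomes effective: May 20, 2022 + 37 days = Jun 26, 2022.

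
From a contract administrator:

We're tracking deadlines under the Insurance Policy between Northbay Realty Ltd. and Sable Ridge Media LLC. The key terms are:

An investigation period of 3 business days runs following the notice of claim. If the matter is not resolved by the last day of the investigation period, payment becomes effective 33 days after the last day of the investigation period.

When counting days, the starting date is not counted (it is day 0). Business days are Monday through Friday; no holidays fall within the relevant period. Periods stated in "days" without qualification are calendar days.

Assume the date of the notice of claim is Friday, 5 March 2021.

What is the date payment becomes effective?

The last day of the investigation period: counting 3 business days from Friday, 5 March 2021 (Mar 8, Mar 9, Mar 10, skipping weekends) reaches Wednesday, 10 March 2021.
Adding 33 calendar days to 10 March 2021 gives 12 April 2021, which is the date payment becomes effective.

12 April 2021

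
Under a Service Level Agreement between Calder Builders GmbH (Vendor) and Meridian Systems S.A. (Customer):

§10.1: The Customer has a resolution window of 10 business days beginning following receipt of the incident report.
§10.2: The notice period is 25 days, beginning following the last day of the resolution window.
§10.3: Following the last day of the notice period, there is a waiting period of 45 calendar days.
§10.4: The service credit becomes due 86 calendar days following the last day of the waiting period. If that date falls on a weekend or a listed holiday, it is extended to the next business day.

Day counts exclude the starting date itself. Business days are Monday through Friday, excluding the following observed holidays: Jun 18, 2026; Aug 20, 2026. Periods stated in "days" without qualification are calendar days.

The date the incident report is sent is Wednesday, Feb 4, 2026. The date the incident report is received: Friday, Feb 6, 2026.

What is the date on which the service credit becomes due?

Jul 27, 2026

The last day of the resolution window: 10 business days after Friday, Feb 6, 2026, skipping weekends — Feb 9, Feb 10, Feb 11, Feb 12, Feb 13, Feb 16, Feb 17, Feb 18, Feb 19, Feb 20 — lands on Friday, Feb 20, 2026.
Adding 25 calendar days to Feb 20, 2026 gives Mar 17, 2026, which is the last day of the notice period.
The last day of the waiting period: 45 calendar days after Mar 17, 2026 is May 1, 2026.
The date on which the service credit becomes due: May 1, 2026 + 86 days = Jul 26, 2026. That falls on a Sunday, so it rolls to the next business day, Monday, Jul 27, 2026.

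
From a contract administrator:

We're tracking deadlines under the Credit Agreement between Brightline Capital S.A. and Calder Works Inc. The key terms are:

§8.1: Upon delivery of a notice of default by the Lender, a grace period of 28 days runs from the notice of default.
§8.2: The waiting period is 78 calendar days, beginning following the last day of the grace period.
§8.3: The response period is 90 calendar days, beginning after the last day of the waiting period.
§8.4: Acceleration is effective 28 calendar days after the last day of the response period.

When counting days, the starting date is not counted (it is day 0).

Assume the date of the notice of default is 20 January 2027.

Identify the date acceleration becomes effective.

1 September 2027

The last day of the grace period: 20 January 2027 + 28 days = 17 February 2027.
The last day of the waiting period: 78 calendar days after 17 February 2027 is 6 May 2027.
Adding 90 calendar days to 6 May 2027 gives 4 August 2027, which is the last day of the response period.
Adding 28 calendar days to 4 August 2027 gives 1 September 2027, which is the date acceleration becomes effective.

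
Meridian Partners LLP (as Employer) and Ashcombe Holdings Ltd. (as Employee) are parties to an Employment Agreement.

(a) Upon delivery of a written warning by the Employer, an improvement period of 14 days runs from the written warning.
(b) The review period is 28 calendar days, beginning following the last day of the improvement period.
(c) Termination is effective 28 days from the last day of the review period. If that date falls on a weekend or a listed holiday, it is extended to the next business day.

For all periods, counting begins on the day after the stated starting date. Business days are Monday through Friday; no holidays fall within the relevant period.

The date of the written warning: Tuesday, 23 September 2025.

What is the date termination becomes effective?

2 December 2025

The last day of the improvement period: 14 calendar days after 23 September 2025 is 7 October 2025.
Adding 28 calendar days to 7 October 2025 gives 4 November 2025, which is the last day of the review period.
The date termination becomes effective: 4 November 2025 + 28 days = 2 December 2025. 2 December 2025 is a Tuesday, so no roll-forward applies.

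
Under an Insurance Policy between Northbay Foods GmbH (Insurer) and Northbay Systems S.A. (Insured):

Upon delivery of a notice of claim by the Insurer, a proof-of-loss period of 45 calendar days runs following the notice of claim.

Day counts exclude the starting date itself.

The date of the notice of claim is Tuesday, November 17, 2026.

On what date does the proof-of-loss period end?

The last day of the proof-of-loss period: November 17, 2026 + 45 days = January 1, 2027.

January 1, 2027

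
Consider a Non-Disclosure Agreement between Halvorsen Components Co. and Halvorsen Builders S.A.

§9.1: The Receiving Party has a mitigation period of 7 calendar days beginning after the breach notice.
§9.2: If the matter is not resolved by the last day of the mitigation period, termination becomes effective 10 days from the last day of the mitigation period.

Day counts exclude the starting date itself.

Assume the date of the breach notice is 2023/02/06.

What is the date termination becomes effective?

The last day of the mitigation period: 2023/02/06 + 7 days = 2023/02/13.
The date termination becomes effective: 10 calendar days after 2023/02/13 is 2023/02/23.

2023/02/23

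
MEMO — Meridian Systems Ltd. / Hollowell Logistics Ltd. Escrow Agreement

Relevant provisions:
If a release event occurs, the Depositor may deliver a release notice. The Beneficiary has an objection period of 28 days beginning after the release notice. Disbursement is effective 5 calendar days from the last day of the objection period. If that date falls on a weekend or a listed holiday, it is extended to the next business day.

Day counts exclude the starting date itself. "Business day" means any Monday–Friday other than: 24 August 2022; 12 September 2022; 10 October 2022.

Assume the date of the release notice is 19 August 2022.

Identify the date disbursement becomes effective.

The last day of the objection period: 19 August 2022 + 28 days = 16 September 2022.
The date disbursement becomes effective: 16 September 2022 + 5 days = 21 September 2022. 21 September 2022 is a Wednesday and is not a listed holiday, so no roll-forward applies.

21 September 2022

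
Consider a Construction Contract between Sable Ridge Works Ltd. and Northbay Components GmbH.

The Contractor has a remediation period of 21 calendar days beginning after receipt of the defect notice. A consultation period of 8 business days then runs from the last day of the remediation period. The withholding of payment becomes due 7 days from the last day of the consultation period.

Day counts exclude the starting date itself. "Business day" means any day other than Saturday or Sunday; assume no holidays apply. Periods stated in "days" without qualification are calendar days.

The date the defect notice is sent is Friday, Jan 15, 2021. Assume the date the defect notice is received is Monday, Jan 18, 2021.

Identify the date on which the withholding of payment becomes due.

The last day of the remediation period: 21 calendar days after Jan 18, 2021 is Feb 8, 2021.
The last day of the consultation period: counting 8 business days from Monday, Feb 8, 2021 (Feb 9, Feb 10, Feb 11, Feb 12, Feb 15, Feb 16, Feb 17, Feb 18, skipping weekends) reaches Thursday, Feb 18, 2021.
Adding 7 calendar days to Feb 18, 2021 gives Feb 25, 2021, which is the date on which the withholding of payment becomes due.

Feb 25, 2021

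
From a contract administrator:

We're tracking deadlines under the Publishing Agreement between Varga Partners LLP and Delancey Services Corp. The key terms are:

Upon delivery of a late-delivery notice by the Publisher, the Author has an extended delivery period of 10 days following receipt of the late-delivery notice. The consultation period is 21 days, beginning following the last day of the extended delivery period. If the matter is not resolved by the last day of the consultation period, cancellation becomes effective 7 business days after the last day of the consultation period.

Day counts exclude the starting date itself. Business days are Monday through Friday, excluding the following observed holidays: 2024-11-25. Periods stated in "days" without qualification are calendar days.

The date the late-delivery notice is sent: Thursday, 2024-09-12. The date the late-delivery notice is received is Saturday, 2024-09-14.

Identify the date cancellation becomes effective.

2024-10-24

The last day of the extended delivery period: 2024-09-14 + 10 days = 2024-09-24.
Adding 21 calendar days to 2024-09-24 gives 2024-10-15, which is the last day of the consultation period.
The date cancellation becomes effective: counting 7 business days from Tuesday, 2024-10-15 (Oct 16, Oct 17, Oct 18, Oct 21, Oct 22, Oct 23, Oct 24, skipping weekends) reaches Thursday, 2024-10-24.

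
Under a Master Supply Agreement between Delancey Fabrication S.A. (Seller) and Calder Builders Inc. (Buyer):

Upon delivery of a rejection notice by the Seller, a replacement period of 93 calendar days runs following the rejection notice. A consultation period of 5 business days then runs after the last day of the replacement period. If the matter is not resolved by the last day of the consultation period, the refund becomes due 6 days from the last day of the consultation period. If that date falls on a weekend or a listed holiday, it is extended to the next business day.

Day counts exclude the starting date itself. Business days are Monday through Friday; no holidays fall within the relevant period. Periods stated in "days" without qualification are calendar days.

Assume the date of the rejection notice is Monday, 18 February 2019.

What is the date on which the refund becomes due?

Adding 93 calendar days to 18 February 2019 gives 22 May 2019, which is the last day of the replacement period.
From Wednesday, 22 May 2019, 5 business days (May 23, May 24, May 27, May 28, May 29, skipping weekends) brings us to Wednesday, 29 May 2019, which is the last day of the consultation period.
Adding 6 calendar days to 29 May 2019 gives 4 June 2019, which is the date on which the refund becomes due. 4 June 2019 is a Tuesday, so no roll-forward applies.

4 June 2019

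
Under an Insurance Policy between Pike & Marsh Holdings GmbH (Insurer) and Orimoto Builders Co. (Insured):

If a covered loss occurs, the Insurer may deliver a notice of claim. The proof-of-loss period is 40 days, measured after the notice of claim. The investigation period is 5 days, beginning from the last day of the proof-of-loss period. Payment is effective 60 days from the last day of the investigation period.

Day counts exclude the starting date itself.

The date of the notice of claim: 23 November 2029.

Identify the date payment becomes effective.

8 March 2030

Adding 40 calendar days to 23 November 2029 gives 2 January 2030, which is the last day of the proof-of-loss period.
The last day of the investigation period: 5 calendar days after 2 January 2030 is 7 January 2030.
The date payment becomes effective: 60 calendar days after 7 January 2030 is 8 March 2030.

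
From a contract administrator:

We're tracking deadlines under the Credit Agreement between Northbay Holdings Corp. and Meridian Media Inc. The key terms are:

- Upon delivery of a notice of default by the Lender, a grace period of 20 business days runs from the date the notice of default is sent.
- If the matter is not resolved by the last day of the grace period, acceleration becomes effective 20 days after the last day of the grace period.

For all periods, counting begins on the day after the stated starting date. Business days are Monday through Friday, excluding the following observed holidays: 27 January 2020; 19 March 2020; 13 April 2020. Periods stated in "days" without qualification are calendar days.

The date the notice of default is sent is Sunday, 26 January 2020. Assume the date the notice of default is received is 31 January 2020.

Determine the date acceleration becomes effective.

15 March 2020

From Sunday, 26 January 2020, 20 business days (Jan 28, Jan 29, Jan 30, Jan 31, …, Feb 20, Feb 21, Feb 24, skipping weekends and the listed holiday on Jan 27) brings us to Monday, 24 February 2020, which is the last day of the grace period.
The date acceleration becomes effective: 24 February 2020 + 20 days = 15 March 2020.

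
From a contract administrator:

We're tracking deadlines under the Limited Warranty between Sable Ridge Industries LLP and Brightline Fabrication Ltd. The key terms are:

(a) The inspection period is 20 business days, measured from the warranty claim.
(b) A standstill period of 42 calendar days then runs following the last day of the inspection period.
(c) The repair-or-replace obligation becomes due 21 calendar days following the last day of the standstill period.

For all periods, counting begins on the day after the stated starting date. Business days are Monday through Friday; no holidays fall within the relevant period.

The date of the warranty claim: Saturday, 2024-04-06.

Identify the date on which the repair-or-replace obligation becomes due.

2024-07-05

From Saturday, 2024-04-06, 20 business days (Apr 8, Apr 9, Apr 10, Apr 11, …, May 1, May 2, May 3, skipping weekends) brings us to Friday, 2024-05-03, which is the last day of the inspection period.
The last day of the standstill period: 42 calendar days after 2024-05-03 is 2024-06-14.
Adding 21 calendar days to 2024-06-14 gives 2024-07-05, which is the date on which the repair-or-replace obligation becomes due.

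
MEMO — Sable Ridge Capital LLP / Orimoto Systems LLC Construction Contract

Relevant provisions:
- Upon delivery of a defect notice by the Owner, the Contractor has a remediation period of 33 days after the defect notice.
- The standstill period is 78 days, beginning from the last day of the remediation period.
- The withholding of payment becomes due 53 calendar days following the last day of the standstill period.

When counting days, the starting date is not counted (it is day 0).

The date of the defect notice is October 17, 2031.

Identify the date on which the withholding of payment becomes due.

Adding 33 calendar days to October 17, 2031 gives November 19, 2031, which is the last day of the remediation period.
The last day of the standstill period: 78 calendar days after November 19, 2031 is February 5, 2032.
The date on which the withholding of payment becomes due: February 5, 2032 + 53 days = March 29, 2032.

March 29, 2032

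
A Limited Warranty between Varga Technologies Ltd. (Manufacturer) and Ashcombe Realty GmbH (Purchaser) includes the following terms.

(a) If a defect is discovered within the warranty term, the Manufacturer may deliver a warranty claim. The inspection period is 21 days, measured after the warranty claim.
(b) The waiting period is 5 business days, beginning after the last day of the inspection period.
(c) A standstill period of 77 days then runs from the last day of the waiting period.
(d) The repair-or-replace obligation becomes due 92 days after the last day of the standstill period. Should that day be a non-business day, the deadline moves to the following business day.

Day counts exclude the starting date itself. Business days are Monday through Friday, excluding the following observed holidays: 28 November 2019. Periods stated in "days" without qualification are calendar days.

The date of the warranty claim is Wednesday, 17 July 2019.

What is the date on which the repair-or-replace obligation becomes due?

Adding 21 calendar days to 17 July 2019 gives 7 August 2019, which is the last day of the inspection period.
The last day of the waiting period: 5 business days after Wednesday, 7 August 2019, skipping weekends — Aug 8, Aug 9, Aug 12, Aug 13, Aug 14 — lands on Wednesday, 14 August 2019.
The last day of the standstill period: 14 August 2019 + 77 days = 30 October 2019.
The date on which the repair-or-replace obligation becomes due: 30 October 2019 + 92 days = 30 January 2020. 30 January 2020 is a Thursday and is not a listed holiday, so no roll-forward applies.

30 January 2020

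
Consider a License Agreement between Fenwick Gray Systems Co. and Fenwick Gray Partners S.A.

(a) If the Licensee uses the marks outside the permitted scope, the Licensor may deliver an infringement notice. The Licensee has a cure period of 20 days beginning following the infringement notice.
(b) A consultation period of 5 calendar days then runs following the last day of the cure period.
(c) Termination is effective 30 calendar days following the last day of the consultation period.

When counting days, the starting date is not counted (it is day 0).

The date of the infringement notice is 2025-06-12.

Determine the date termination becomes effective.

2025-08-06

The last day of the cure period: 2025-06-12 + 20 days = 2025-07-02.
The last day of the consultation period: 5 calendar days after 2025-07-02 is 2025-07-07.
The date termination becomes effective: 2025-07-07 + 30 days = 2025-08-06.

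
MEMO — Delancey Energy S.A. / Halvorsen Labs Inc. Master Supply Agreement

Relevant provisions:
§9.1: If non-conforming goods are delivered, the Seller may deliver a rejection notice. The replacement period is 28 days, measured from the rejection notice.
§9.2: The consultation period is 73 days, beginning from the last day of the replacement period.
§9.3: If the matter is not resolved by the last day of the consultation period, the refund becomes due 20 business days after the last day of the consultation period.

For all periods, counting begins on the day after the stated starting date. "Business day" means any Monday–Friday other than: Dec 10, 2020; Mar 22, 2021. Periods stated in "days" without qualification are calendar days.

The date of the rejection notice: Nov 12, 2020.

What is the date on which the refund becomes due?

Mar 19, 2021

The last day of the replacement period: 28 calendar days after Nov 12, 2020 is Dec 10, 2020.
Adding 73 calendar days to Dec 10, 2020 gives Feb 21, 2021, which is the last day of the consultation period.
From Sunday, Feb 21, 2021, 20 business days (Feb 22, Feb 23, Feb 24, Feb 25, …, Mar 17, Mar 18, Mar 19, skipping weekends) brings us to Friday, Mar 19, 2021, which is the date on which the refund becomes due.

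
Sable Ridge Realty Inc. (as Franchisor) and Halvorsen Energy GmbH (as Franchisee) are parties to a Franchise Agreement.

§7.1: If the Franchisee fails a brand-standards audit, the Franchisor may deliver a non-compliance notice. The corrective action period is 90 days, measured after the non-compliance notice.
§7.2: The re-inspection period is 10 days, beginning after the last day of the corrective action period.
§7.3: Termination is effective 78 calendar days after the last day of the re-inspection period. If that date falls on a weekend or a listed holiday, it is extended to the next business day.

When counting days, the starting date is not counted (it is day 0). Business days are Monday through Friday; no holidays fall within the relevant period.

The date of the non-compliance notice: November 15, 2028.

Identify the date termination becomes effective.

Adding 90 calendar days to November 15, 2028 gives February 13, 2029, which is the last day of the corrective action period.
The last day of the re-inspection period: 10 calendar days after February 13, 2029 is February 23, 2029.
The date termination becomes effective: 78 calendar days after February 23, 2029 is May 12, 2029. That falls on a Saturday, so it rolls to the next business day, Monday, May 14, 2029.

May 14, 2029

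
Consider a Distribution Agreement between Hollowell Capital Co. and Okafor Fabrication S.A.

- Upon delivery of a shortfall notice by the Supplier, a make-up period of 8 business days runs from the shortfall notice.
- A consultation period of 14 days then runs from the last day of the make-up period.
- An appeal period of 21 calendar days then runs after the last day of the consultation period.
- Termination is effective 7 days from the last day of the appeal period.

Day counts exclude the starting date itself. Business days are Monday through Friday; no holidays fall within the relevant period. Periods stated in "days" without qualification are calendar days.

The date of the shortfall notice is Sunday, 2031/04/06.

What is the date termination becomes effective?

2031/05/28

From Sunday, 2031/04/06, 8 business days (Apr 7, Apr 8, Apr 9, Apr 10, Apr 11, Apr 14, Apr 15, Apr 16, skipping weekends) brings us to Wednesday, 2031/04/16, which is the last day of the make-up period.
Adding 14 calendar days to 2031/04/16 gives 2031/04/30, which is the last day of the consultation period.
The last day of the appeal period: 21 calendar days after 2031/04/30 is 2031/05/21.
The date termination becomes effective: 2031/05/21 + 7 days = 2031/05/28.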